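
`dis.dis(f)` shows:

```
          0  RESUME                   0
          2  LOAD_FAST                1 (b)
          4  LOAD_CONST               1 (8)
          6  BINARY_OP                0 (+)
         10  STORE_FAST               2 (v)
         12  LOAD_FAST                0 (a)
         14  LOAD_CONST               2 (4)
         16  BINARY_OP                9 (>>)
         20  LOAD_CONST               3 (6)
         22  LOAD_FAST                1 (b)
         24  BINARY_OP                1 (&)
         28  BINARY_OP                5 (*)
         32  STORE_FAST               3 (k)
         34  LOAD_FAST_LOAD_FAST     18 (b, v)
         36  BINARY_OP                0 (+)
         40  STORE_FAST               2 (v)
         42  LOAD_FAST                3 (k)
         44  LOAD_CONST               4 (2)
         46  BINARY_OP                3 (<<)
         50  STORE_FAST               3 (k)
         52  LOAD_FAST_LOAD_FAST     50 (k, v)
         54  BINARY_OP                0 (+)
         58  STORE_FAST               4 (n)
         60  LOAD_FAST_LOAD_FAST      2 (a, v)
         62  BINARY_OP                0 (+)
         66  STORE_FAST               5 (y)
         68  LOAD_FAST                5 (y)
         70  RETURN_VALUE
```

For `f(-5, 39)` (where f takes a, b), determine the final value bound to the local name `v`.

86

LOAD_FAST b → push 39. Stack: [39]
LOAD_CONST → push 8. Stack: [39, 8]
BINARY_OP + → 39 + 8 = 47. Stack: [47]
STORE_FAST v → v=47. Stack: []
LOAD_FAST a → push -5. Stack: [-5]
LOAD_CONST → push 4. Stack: [-5, 4]
BINARY_OP >> → -5 >> 4 = -1. Stack: [-1]
LOAD_CONST → push 6. Stack: [-1, 6]
LOAD_FAST b → push 39. Stack: [-1, 6, 39]
BINARY_OP & → 6 & 39 = 6. Stack: [-1, 6]
BINARY_OP * → -1 * 6 = -6. Stack: [-6]
STORE_FAST k → k=-6. Stack: []
LOAD_FAST_LOAD_FAST b,v → push 39,47. Stack: [39, 47]
BINARY_OP + → 39 + 47 = 86. Stack: [86]
STORE_FAST v → v=86. Stack: []
LOAD_FAST k → push -6. Stack: [-6]
LOAD_CONST → push 2. Stack: [-6, 2]
BINARY_OP << → -6 << 2 = -24. Stack: [-24]
STORE_FAST k → k=-24. Stack: []
LOAD_FAST_LOAD_FAST k,v → push -24,86. Stack: [-24, 86]
BINARY_OP + → -24 + 86 = 62. Stack: [62]
STORE_FAST n → n=62. Stack: []
LOAD_FAST_LOAD_FAST a,v → push -5,86. Stack: [-5, 86]
BINARY_OP + → -5 + 86 = 81. Stack: [81]
STORE_FAST y → y=81. Stack: []
LOAD_FAST y → push 81. Stack: [81]
RETURN_VALUE → return 81.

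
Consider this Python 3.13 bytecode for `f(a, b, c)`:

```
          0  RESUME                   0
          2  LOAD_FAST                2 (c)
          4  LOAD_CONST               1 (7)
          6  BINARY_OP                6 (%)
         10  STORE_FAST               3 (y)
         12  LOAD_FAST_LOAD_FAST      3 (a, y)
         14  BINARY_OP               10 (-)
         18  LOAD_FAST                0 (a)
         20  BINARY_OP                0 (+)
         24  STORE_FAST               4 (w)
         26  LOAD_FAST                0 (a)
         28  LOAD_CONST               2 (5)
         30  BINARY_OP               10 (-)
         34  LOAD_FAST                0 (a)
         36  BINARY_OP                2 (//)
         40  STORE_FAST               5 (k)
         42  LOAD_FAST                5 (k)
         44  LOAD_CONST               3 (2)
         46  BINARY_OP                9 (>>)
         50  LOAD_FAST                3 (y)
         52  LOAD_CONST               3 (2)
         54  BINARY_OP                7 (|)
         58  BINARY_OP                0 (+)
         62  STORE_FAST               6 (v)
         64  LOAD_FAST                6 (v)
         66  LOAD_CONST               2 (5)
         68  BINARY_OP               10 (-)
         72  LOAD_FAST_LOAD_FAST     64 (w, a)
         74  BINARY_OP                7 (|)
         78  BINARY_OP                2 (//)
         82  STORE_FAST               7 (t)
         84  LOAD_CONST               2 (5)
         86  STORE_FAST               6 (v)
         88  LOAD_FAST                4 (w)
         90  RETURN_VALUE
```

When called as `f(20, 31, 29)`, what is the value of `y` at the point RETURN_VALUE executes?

LOAD_FAST c → push 29. Stack: [29]
LOAD_CONST → push 7. Stack: [29, 7]
BINARY_OP % → 29 % 7 = 1. Stack: [1]
STORE_FAST y → y=1. Stack: []
LOAD_FAST_LOAD_FAST a,y → push 20,1. Stack: [20, 1]
BINARY_OP - → 20 - 1 = 19. Stack: [19]
LOAD_FAST a → push 20. Stack: [19, 20]
BINARY_OP + → 19 + 20 = 39. Stack: [39]
STORE_FAST w → w=39. Stack: []
LOAD_FAST a → push 20. Stack: [20]
LOAD_CONST → push 5. Stack: [20, 5]
BINARY_OP - → 20 - 5 = 15. Stack: [15]
LOAD_FAST a → push 20. Stack: [15, 20]
BINARY_OP // → 15 // 20 = 0. Stack: [0]
STORE_FAST k → k=0. Stack: []
LOAD_FAST k → push 0. Stack: [0]
LOAD_CONST → push 2. Stack: [0, 2]
BINARY_OP >> → 0 >> 2 = 0. Stack: [0]
LOAD_FAST y → push 1. Stack: [0, 1]
LOAD_CONST → push 2. Stack: [0, 1, 2]
BINARY_OP | → 1 | 2 = 3. Stack: [0, 3]
BINARY_OP + → 0 + 3 = 3. Stack: [3]
STORE_FAST v → v=3. Stack: []
LOAD_FAST v → push 3. Stack: [3]
LOAD_CONST → push 5. Stack: [3, 5]
BINARY_OP - → 3 - 5 = -2. Stack: [-2]
LOAD_FAST_LOAD_FAST w,a → push 39,20. Stack: [-2, 39, 20]
BINARY_OP | → 39 | 20 = 55. Stack: [-2, 55]
BINARY_OP // → -2 // 55 = -1. Stack: [-1]
STORE_FAST t → t=-1. Stack: []
LOAD_CONST → push 5. Stack: [5]
STORE_FAST v → v=5. Stack: []
LOAD_FAST w → push 39. Stack: [39]
RETURN_VALUE → return 39.

1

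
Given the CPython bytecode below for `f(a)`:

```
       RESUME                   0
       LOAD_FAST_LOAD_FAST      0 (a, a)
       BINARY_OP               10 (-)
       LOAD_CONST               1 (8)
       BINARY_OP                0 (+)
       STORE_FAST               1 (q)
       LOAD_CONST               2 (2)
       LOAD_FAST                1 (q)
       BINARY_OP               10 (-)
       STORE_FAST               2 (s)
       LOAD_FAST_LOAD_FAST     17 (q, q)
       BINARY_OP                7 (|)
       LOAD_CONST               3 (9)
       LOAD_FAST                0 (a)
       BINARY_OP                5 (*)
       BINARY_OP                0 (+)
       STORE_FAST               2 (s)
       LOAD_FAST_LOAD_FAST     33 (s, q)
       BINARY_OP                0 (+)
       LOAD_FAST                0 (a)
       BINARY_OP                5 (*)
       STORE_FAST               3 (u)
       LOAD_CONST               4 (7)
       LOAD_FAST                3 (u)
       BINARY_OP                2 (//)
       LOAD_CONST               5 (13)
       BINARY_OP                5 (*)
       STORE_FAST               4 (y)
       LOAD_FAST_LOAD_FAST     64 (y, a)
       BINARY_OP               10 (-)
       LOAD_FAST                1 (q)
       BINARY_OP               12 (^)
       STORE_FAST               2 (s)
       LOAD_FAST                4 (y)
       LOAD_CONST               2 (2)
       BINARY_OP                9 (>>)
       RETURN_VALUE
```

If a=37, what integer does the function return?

LOAD_FAST_LOAD_FAST a,a → push 37,37. Stack: [37, 37]
BINARY_OP - → 37 - 37 = 0. Stack: [0]
LOAD_CONST → push 8. Stack: [0, 8]
BINARY_OP + → 0 + 8 = 8. Stack: [8]
STORE_FAST q → q=8. Stack: []
LOAD_CONST → push 2. Stack: [2]
LOAD_FAST q → push 8. Stack: [2, 8]
BINARY_OP - → 2 - 8 = -6. Stack: [-6]
STORE_FAST s → s=-6. Stack: []
LOAD_FAST_LOAD_FAST q,q → push 8,8. Stack: [8, 8]
BINARY_OP | → 8 | 8 = 8. Stack: [8]
LOAD_CONST → push 9. Stack: [8, 9]
LOAD_FAST a → push 37. Stack: [8, 9, 37]
BINARY_OP * → 9 * 37 = 333. Stack: [8, 333]
BINARY_OP + → 8 + 333 = 341. Stack: [341]
STORE_FAST s → s=341. Stack: []
LOAD_FAST_LOAD_FAST s,q → push 341,8. Stack: [341, 8]
BINARY_OP + → 341 + 8 = 349. Stack: [349]
LOAD_FAST a → push 37. Stack: [349, 37]
BINARY_OP * → 349 * 37 = 12913. Stack: [12913]
STORE_FAST u → u=12913. Stack: []
LOAD_CONST → push 7. Stack: [7]
LOAD_FAST u → push 12913. Stack: [7, 12913]
BINARY_OP // → 7 // 12913 = 0. Stack: [0]
LOAD_CONST → push 13. Stack: [0, 13]
BINARY_OP * → 0 * 13 = 0. Stack: [0]
STORE_FAST y → y=0. Stack: []
LOAD_FAST_LOAD_FAST y,a → push 0,37. Stack: [0, 37]
BINARY_OP - → 0 - 37 = -37. Stack: [-37]
LOAD_FAST q → push 8. Stack: [-37, 8]
BINARY_OP ^ → -37 ^ 8 = -45. Stack: [-45]
STORE_FAST s → s=-45. Stack: []
LOAD_FAST y → push 0. Stack: [0]
LOAD_CONST → push 2. Stack: [0, 2]
BINARY_OP >> → 0 >> 2 = 0. Stack: [0]
RETURN_VALUE → return 0.

0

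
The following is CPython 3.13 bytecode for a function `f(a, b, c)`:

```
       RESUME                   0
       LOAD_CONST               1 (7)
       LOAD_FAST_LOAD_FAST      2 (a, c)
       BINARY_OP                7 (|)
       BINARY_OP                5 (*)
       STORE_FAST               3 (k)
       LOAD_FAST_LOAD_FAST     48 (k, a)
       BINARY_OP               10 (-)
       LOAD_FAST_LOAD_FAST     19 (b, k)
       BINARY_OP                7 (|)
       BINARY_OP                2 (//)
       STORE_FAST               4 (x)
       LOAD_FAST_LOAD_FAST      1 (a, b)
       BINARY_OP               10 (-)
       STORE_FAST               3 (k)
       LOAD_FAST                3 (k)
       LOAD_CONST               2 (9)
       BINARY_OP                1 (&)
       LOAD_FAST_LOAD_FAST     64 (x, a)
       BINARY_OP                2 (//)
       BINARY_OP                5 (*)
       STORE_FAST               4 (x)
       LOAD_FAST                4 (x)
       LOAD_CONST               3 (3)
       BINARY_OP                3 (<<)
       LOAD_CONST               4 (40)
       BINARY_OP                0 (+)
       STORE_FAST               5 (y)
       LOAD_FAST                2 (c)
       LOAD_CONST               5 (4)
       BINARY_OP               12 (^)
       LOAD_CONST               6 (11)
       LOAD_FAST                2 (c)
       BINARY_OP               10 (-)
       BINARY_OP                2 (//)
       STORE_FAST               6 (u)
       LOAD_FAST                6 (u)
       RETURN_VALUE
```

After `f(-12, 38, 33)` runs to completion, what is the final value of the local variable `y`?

40

LOAD_CONST → push 7. Stack: [7]
LOAD_FAST_LOAD_FAST a,c → push -12,33. Stack: [7, -12, 33]
BINARY_OP | → -12 | 33 = -11. Stack: [7, -11]
BINARY_OP * → 7 * -11 = -77. Stack: [-77]
STORE_FAST k → k=-77. Stack: []
LOAD_FAST_LOAD_FAST k,a → push -77,-12. Stack: [-77, -12]
BINARY_OP - → -77 - -12 = -65. Stack: [-65]
LOAD_FAST_LOAD_FAST b,k → push 38,-77. Stack: [-65, 38, -77]
BINARY_OP | → 38 | -77 = -73. Stack: [-65, -73]
BINARY_OP // → -65 // -73 = 0. Stack: [0]
STORE_FAST x → x=0. Stack: []
LOAD_FAST_LOAD_FAST a,b → push -12,38. Stack: [-12, 38]
BINARY_OP - → -12 - 38 = -50. Stack: [-50]
STORE_FAST k → k=-50. Stack: []
LOAD_FAST k → push -50. Stack: [-50]
LOAD_CONST → push 9. Stack: [-50, 9]
BINARY_OP & → -50 & 9 = 8. Stack: [8]
LOAD_FAST_LOAD_FAST x,a → push 0,-12. Stack: [8, 0, -12]
BINARY_OP // → 0 // -12 = 0. Stack: [8, 0]
BINARY_OP * → 8 * 0 = 0. Stack: [0]
STORE_FAST x → x=0. Stack: []
LOAD_FAST x → push 0. Stack: [0]
LOAD_CONST → push 3. Stack: [0, 3]
BINARY_OP << → 0 << 3 = 0. Stack: [0]
LOAD_CONST → push 40. Stack: [0, 40]
BINARY_OP + → 0 + 40 = 40. Stack: [40]
STORE_FAST y → y=40. Stack: []
LOAD_FAST c → push 33. Stack: [33]
LOAD_CONST → push 4. Stack: [33, 4]
BINARY_OP ^ → 33 ^ 4 = 37. Stack: [37]
LOAD_CONST → push 11. Stack: [37, 11]
LOAD_FAST c → push 33. Stack: [37, 11, 33]
BINARY_OP - → 11 - 33 = -22. Stack: [37, -22]
BINARY_OP // → 37 // -22 = -2. Stack: [-2]
STORE_FAST u → u=-2. Stack: []
LOAD_FAST u → push -2. Stack: [-2]
RETURN_VALUE → return -2.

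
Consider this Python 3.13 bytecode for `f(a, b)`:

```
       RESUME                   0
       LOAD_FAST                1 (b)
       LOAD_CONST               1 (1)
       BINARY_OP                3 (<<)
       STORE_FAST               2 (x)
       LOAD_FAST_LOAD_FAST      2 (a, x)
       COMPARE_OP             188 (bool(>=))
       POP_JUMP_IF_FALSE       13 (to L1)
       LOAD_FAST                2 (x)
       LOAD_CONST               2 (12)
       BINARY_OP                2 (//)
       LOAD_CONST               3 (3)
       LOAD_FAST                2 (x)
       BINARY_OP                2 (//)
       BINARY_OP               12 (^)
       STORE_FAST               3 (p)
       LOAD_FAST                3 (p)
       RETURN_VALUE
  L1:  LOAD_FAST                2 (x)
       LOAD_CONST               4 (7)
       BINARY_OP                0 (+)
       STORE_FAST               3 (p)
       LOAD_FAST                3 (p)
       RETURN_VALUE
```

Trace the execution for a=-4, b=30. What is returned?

67

LOAD_FAST b → push 30. Stack: [30]
LOAD_CONST → push 1. Stack: [30, 1]
BINARY_OP << → 30 << 1 = 60. Stack: [60]
STORE_FAST x → x=60. Stack: []
LOAD_FAST_LOAD_FAST a,x → push -4,60. Stack: [-4, 60]
COMPARE_OP bool(>=) → -4 vs 60 = False. Stack: [False]
POP_JUMP_IF_FALSE → pop False; jump. Stack: []
LOAD_FAST x → push 60. Stack: [60]
LOAD_CONST → push 7. Stack: [60, 7]
BINARY_OP + → 60 + 7 = 67. Stack: [67]
STORE_FAST p → p=67. Stack: []
LOAD_FAST p → push 67. Stack: [67]
RETURN_VALUE → return 67.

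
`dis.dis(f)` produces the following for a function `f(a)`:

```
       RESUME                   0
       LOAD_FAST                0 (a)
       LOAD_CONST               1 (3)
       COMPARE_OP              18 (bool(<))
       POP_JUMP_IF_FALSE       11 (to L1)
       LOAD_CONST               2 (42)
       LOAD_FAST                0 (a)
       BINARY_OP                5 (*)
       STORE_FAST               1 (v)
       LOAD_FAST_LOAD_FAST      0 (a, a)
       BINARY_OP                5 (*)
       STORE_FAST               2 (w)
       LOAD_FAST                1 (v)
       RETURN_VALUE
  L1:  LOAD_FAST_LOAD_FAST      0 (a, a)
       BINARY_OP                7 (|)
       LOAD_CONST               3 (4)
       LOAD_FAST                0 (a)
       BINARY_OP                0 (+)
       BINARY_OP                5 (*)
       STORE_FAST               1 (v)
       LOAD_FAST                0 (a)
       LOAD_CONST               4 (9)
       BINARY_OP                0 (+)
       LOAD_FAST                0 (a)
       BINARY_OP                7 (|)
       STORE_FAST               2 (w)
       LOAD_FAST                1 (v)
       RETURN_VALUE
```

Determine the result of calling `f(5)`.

LOAD_FAST a → push 5. Stack: [5]
LOAD_CONST → push 3. Stack: [5, 3]
COMPARE_OP bool(<) → 5 vs 3 = False. Stack: [False]
POP_JUMP_IF_FALSE → pop False; jump. Stack: []
LOAD_FAST_LOAD_FAST a,a → push 5,5. Stack: [5, 5]
BINARY_OP | → 5 | 5 = 5. Stack: [5]
LOAD_CONST → push 4. Stack: [5, 4]
LOAD_FAST a → push 5. Stack: [5, 4, 5]
BINARY_OP + → 4 + 5 = 9. Stack: [5, 9]
BINARY_OP * → 5 * 9 = 45. Stack: [45]
STORE_FAST v → v=45. Stack: []
LOAD_FAST a → push 5. Stack: [5]
LOAD_CONST → push 9. Stack: [5, 9]
BINARY_OP + → 5 + 9 = 14. Stack: [14]
LOAD_FAST a → push 5. Stack: [14, 5]
BINARY_OP | → 14 | 5 = 15. Stack: [15]
STORE_FAST w → w=15. Stack: []
LOAD_FAST v → push 45. Stack: [45]
RETURN_VALUE → return 45.

45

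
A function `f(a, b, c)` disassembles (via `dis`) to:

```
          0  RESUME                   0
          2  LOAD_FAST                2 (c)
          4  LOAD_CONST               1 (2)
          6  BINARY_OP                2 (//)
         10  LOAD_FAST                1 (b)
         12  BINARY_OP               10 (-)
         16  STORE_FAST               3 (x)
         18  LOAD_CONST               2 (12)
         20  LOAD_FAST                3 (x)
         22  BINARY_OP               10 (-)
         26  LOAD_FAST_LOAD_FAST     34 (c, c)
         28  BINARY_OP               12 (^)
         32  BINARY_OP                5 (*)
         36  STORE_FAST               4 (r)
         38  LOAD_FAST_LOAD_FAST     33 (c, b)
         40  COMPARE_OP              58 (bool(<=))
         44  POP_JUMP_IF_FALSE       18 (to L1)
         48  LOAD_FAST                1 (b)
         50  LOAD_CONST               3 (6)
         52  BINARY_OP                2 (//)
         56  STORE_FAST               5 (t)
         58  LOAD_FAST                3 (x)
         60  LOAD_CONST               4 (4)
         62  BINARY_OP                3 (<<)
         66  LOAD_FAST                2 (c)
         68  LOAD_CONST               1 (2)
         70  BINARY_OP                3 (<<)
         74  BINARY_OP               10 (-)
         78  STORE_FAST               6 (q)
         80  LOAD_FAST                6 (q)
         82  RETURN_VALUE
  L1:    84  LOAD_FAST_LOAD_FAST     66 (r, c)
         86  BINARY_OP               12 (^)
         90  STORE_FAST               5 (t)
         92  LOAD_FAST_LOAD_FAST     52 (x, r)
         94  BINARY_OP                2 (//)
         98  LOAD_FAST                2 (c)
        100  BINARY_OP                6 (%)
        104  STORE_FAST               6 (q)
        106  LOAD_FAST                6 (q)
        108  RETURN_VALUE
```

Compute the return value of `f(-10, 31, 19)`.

-428

LOAD_FAST c → push 19. Stack: [19]
LOAD_CONST → push 2. Stack: [19, 2]
BINARY_OP // → 19 // 2 = 9. Stack: [9]
LOAD_FAST b → push 31. Stack: [9, 31]
BINARY_OP - → 9 - 31 = -22. Stack: [-22]
STORE_FAST x → x=-22. Stack: []
LOAD_CONST → push 12. Stack: [12]
LOAD_FAST x → push -22. Stack: [12, -22]
BINARY_OP - → 12 - -22 = 34. Stack: [34]
LOAD_FAST_LOAD_FAST c,c → push 19,19. Stack: [34, 19, 19]
BINARY_OP ^ → 19 ^ 19 = 0. Stack: [34, 0]
BINARY_OP * → 34 * 0 = 0. Stack: [0]
STORE_FAST r → r=0. Stack: []
LOAD_FAST_LOAD_FAST c,b → push 19,31. Stack: [19, 31]
COMPARE_OP bool(<=) → 19 vs 31 = True. Stack: [True]
POP_JUMP_IF_FALSE → pop True; no jump. Stack: []
LOAD_FAST b → push 31. Stack: [31]
LOAD_CONST → push 6. Stack: [31, 6]
BINARY_OP // → 31 // 6 = 5. Stack: [5]
STORE_FAST t → t=5. Stack: []
LOAD_FAST x → push -22. Stack: [-22]
LOAD_CONST → push 4. Stack: [-22, 4]
BINARY_OP << → -22 << 4 = -352. Stack: [-352]
LOAD_FAST c → push 19. Stack: [-352, 19]
LOAD_CONST → push 2. Stack: [-352, 19, 2]
BINARY_OP << → 19 << 2 = 76. Stack: [-352, 76]
BINARY_OP - → -352 - 76 = -428. Stack: [-428]
STORE_FAST q → q=-428. Stack: []
LOAD_FAST q → push -428. Stack: [-428]
RETURN_VALUE → return -428.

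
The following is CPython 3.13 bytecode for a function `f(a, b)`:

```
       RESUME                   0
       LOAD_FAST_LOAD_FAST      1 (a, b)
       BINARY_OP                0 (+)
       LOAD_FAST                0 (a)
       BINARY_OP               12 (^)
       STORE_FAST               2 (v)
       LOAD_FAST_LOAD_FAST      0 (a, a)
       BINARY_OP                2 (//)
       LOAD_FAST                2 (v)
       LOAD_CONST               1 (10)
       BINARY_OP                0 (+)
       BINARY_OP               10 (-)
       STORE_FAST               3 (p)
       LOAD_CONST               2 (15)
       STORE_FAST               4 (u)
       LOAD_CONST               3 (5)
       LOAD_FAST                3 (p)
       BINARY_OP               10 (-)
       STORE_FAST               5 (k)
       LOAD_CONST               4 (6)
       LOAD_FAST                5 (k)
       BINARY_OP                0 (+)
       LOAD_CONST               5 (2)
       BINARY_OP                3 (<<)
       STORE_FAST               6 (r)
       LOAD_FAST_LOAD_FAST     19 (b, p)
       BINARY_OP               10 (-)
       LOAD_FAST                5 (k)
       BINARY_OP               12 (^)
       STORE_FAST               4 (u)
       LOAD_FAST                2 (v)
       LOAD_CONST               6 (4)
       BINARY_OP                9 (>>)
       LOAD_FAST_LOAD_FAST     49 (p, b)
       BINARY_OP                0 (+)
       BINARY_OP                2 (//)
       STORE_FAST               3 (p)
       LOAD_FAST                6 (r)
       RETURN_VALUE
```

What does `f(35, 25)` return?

204

LOAD_FAST_LOAD_FAST a,b → push 35,25. Stack: [35, 25]
BINARY_OP + → 35 + 25 = 60. Stack: [60]
LOAD_FAST a → push 35. Stack: [60, 35]
BINARY_OP ^ → 60 ^ 35 = 31. Stack: [31]
STORE_FAST v → v=31. Stack: []
LOAD_FAST_LOAD_FAST a,a → push 35,35. Stack: [35, 35]
BINARY_OP // → 35 // 35 = 1. Stack: [1]
LOAD_FAST v → push 31. Stack: [1, 31]
LOAD_CONST → push 10. Stack: [1, 31, 10]
BINARY_OP + → 31 + 10 = 41. Stack: [1, 41]
BINARY_OP - → 1 - 41 = -40. Stack: [-40]
STORE_FAST p → p=-40. Stack: []
LOAD_CONST → push 15. Stack: [15]
STORE_FAST u → u=15. Stack: []
LOAD_CONST → push 5. Stack: [5]
LOAD_FAST p → push -40. Stack: [5, -40]
BINARY_OP - → 5 - -40 = 45. Stack: [45]
STORE_FAST k → k=45. Stack: []
LOAD_CONST → push 6. Stack: [6]
LOAD_FAST k → push 45. Stack: [6, 45]
BINARY_OP + → 6 + 45 = 51. Stack: [51]
LOAD_CONST → push 2. Stack: [51, 2]
BINARY_OP << → 51 << 2 = 204. Stack: [204]
STORE_FAST r → r=204. Stack: []
LOAD_FAST_LOAD_FAST b,p → push 25,-40. Stack: [25, -40]
BINARY_OP - → 25 - -40 = 65. Stack: [65]
LOAD_FAST k → push 45. Stack: [65, 45]
BINARY_OP ^ → 65 ^ 45 = 108. Stack: [108]
STORE_FAST u → u=108. Stack: []
LOAD_FAST v → push 31. Stack: [31]
LOAD_CONST → push 4. Stack: [31, 4]
BINARY_OP >> → 31 >> 4 = 1. Stack: [1]
LOAD_FAST_LOAD_FAST p,b → push -40,25. Stack: [1, -40, 25]
BINARY_OP + → -40 + 25 = -15. Stack: [1, -15]
BINARY_OP // → 1 // -15 = -1. Stack: [-1]
STORE_FAST p → p=-1. Stack: []
LOAD_FAST r → push 204. Stack: [204]
RETURN_VALUE → return 204.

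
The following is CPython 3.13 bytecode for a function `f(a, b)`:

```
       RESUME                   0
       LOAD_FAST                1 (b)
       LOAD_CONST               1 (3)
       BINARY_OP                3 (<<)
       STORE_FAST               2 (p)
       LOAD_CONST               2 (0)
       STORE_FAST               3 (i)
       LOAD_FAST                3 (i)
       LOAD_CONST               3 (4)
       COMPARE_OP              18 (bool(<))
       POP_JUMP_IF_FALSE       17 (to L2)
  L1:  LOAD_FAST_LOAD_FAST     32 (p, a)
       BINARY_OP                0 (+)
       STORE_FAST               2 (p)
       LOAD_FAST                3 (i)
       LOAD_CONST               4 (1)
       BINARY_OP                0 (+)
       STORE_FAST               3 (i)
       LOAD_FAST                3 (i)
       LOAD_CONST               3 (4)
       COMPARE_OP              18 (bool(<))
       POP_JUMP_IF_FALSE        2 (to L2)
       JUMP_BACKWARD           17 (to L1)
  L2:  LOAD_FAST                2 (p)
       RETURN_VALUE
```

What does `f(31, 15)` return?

244

LOAD_FAST b → push 15. Stack: [15]
LOAD_CONST → push 3. Stack: [15, 3]
BINARY_OP << → 15 << 3 = 120. Stack: [120]
STORE_FAST p → p=120. Stack: []
LOAD_CONST → push 0. Stack: [0]
STORE_FAST i → i=0. Stack: []
LOAD_FAST i → push 0. Stack: [0]
LOAD_CONST → push 4. Stack: [0, 4]
COMPARE_OP bool(<) → 0 vs 4 = True. Stack: [True]
POP_JUMP_IF_FALSE → pop True; no jump. Stack: []
LOAD_FAST_LOAD_FAST p,a → push 120,31. Stack: [120, 31]
BINARY_OP + → 120 + 31 = 151. Stack: [151]
STORE_FAST p → p=151. Stack: []
LOAD_FAST i → push 0. Stack: [0]
LOAD_CONST → push 1. Stack: [0, 1]
BINARY_OP + → 0 + 1 = 1. Stack: [1]
STORE_FAST i → i=1. Stack: []
LOAD_FAST i → push 1. Stack: [1]
LOAD_CONST → push 4. Stack: [1, 4]
COMPARE_OP bool(<) → 1 vs 4 = True. Stack: [True]
POP_JUMP_IF_FALSE → pop True; no jump. Stack: []
LOAD_FAST_LOAD_FAST p,a → push 151,31. Stack: [151, 31]
BINARY_OP + → 151 + 31 = 182. Stack: [182]
STORE_FAST p → p=182. Stack: []
LOAD_FAST i → push 1. Stack: [1]
LOAD_CONST → push 1. Stack: [1, 1]
BINARY_OP + → 1 + 1 = 2. Stack: [2]
STORE_FAST i → i=2. Stack: []
LOAD_FAST i → push 2. Stack: [2]
LOAD_CONST → push 4. Stack: [2, 4]
COMPARE_OP bool(<) → 2 vs 4 = True. Stack: [True]
POP_JUMP_IF_FALSE → pop True; no jump. Stack: []
LOAD_FAST_LOAD_FAST p,a → push 182,31. Stack: [182, 31]
BINARY_OP + → 182 + 31 = 213. Stack: [213]
STORE_FAST p → p=213. Stack: []
LOAD_FAST i → push 2. Stack: [2]
LOAD_CONST → push 1. Stack: [2, 1]
BINARY_OP + → 2 + 1 = 3. Stack: [3]
STORE_FAST i → i=3. Stack: []
LOAD_FAST i → push 3. Stack: [3]
LOAD_CONST → push 4. Stack: [3, 4]
COMPARE_OP bool(<) → 3 vs 4 = True. Stack: [True]
POP_JUMP_IF_FALSE → pop True; no jump. Stack: []
LOAD_FAST_LOAD_FAST p,a → push 213,31. Stack: [213, 31]
BINARY_OP + → 213 + 31 = 244. Stack: [244]
STORE_FAST p → p=244. Stack: []
LOAD_FAST i → push 3. Stack: [3]
LOAD_CONST → push 1. Stack: [3, 1]
BINARY_OP + → 3 + 1 = 4. Stack: [4]
STORE_FAST i → i=4. Stack: []
LOAD_FAST i → push 4. Stack: [4]
LOAD_CONST → push 4. Stack: [4, 4]
COMPARE_OP bool(<) → 4 vs 4 = False. Stack: [False]
POP_JUMP_IF_FALSE → pop False; jump. Stack: []
LOAD_FAST p → push 244. Stack: [244]
RETURN_VALUE → return 244.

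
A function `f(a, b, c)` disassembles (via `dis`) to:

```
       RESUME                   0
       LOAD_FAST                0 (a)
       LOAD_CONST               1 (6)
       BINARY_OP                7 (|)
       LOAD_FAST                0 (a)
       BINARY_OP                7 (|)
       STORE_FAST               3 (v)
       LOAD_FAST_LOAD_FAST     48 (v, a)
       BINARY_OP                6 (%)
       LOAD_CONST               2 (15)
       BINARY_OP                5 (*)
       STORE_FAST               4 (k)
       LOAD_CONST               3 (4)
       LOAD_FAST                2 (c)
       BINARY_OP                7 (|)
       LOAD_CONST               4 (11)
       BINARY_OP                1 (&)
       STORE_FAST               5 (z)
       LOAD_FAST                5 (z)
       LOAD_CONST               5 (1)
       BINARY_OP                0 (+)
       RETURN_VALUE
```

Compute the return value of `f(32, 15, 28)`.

9

LOAD_FAST a → push 32. Stack: [32]
LOAD_CONST → push 6. Stack: [32, 6]
BINARY_OP | → 32 | 6 = 38. Stack: [38]
LOAD_FAST a → push 32. Stack: [38, 32]
BINARY_OP | → 38 | 32 = 38. Stack: [38]
STORE_FAST v → v=38. Stack: []
LOAD_FAST_LOAD_FAST v,a → push 38,32. Stack: [38, 32]
BINARY_OP % → 38 % 32 = 6. Stack: [6]
LOAD_CONST → push 15. Stack: [6, 15]
BINARY_OP * → 6 * 15 = 90. Stack: [90]
STORE_FAST k → k=90. Stack: []
LOAD_CONST → push 4. Stack: [4]
LOAD_FAST c → push 28. Stack: [4, 28]
BINARY_OP | → 4 | 28 = 28. Stack: [28]
LOAD_CONST → push 11. Stack: [28, 11]
BINARY_OP & → 28 & 11 = 8. Stack: [8]
STORE_FAST z → z=8. Stack: []
LOAD_FAST z → push 8. Stack: [8]
LOAD_CONST → push 1. Stack: [8, 1]
BINARY_OP + → 8 + 1 = 9. Stack: [9]
RETURN_VALUE → return 9.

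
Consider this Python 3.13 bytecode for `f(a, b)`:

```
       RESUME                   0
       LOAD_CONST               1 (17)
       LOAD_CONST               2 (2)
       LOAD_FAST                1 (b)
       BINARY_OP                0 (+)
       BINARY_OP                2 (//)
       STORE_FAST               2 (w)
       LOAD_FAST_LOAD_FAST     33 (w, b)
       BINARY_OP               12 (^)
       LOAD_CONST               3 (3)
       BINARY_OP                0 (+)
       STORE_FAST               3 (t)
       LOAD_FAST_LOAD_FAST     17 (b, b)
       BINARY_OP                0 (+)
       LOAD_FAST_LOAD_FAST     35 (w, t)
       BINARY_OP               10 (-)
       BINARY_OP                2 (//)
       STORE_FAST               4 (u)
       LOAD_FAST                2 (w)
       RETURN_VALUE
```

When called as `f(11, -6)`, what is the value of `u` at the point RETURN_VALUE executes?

LOAD_CONST → push 17. Stack: [17]
LOAD_CONST → push 2. Stack: [17, 2]
LOAD_FAST b → push -6. Stack: [17, 2, -6]
BINARY_OP + → 2 + -6 = -4. Stack: [17, -4]
BINARY_OP // → 17 // -4 = -5. Stack: [-5]
STORE_FAST w → w=-5. Stack: []
LOAD_FAST_LOAD_FAST w,b → push -5,-6. Stack: [-5, -6]
BINARY_OP ^ → -5 ^ -6 = 1. Stack: [1]
LOAD_CONST → push 3. Stack: [1, 3]
BINARY_OP + → 1 + 3 = 4. Stack: [4]
STORE_FAST t → t=4. Stack: []
LOAD_FAST_LOAD_FAST b,b → push -6,-6. Stack: [-6, -6]
BINARY_OP + → -6 + -6 = -12. Stack: [-12]
LOAD_FAST_LOAD_FAST w,t → push -5,4. Stack: [-12, -5, 4]
BINARY_OP - → -5 - 4 = -9. Stack: [-12, -9]
BINARY_OP // → -12 // -9 = 1. Stack: [1]
STORE_FAST u → u=1. Stack: []
LOAD_FAST w → push -5. Stack: [-5]
RETURN_VALUE → return -5.

1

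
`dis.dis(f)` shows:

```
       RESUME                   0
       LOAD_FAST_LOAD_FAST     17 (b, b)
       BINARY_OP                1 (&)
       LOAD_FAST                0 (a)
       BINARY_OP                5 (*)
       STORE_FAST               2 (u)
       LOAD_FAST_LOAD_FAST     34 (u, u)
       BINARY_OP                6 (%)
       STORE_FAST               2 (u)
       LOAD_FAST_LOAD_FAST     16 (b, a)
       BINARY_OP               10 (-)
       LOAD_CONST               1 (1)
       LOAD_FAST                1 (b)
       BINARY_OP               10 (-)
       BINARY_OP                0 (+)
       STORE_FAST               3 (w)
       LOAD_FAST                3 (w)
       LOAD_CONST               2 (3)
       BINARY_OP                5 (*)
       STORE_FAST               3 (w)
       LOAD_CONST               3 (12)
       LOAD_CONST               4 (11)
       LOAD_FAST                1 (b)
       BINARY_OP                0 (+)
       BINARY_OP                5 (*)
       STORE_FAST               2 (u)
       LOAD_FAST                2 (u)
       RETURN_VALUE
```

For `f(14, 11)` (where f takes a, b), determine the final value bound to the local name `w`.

LOAD_FAST_LOAD_FAST b,b → push 11,11. Stack: [11, 11]
BINARY_OP & → 11 & 11 = 11. Stack: [11]
LOAD_FAST a → push 14. Stack: [11, 14]
BINARY_OP * → 11 * 14 = 154. Stack: [154]
STORE_FAST u → u=154. Stack: []
LOAD_FAST_LOAD_FAST u,u → push 154,154. Stack: [154, 154]
BINARY_OP % → 154 % 154 = 0. Stack: [0]
STORE_FAST u → u=0. Stack: []
LOAD_FAST_LOAD_FAST b,a → push 11,14. Stack: [11, 14]
BINARY_OP - → 11 - 14 = -3. Stack: [-3]
LOAD_CONST → push 1. Stack: [-3, 1]
LOAD_FAST b → push 11. Stack: [-3, 1, 11]
BINARY_OP - → 1 - 11 = -10. Stack: [-3, -10]
BINARY_OP + → -3 + -10 = -13. Stack: [-13]
STORE_FAST w → w=-13. Stack: []
LOAD_FAST w → push -13. Stack: [-13]
LOAD_CONST → push 3. Stack: [-13, 3]
BINARY_OP * → -13 * 3 = -39. Stack: [-39]
STORE_FAST w → w=-39. Stack: []
LOAD_CONST → push 12. Stack: [12]
LOAD_CONST → push 11. Stack: [12, 11]
LOAD_FAST b → push 11. Stack: [12, 11, 11]
BINARY_OP + → 11 + 11 = 22. Stack: [12, 22]
BINARY_OP * → 12 * 22 = 264. Stack: [264]
STORE_FAST u → u=264. Stack: []
LOAD_FAST u → push 264. Stack: [264]
RETURN_VALUE → return 264.

-39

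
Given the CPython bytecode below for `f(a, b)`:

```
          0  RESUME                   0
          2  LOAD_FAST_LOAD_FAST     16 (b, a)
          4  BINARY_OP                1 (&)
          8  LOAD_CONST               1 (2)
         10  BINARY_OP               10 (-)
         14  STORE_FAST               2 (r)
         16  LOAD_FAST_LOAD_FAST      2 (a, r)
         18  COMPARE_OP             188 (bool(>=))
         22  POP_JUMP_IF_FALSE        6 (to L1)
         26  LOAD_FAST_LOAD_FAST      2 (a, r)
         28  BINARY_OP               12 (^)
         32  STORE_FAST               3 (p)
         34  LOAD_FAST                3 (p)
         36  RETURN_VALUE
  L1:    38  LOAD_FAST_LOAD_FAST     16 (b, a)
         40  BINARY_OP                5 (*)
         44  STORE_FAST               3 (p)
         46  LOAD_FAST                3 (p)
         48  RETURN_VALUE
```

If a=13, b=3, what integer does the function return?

-14

LOAD_FAST_LOAD_FAST b,a → push 3,13. Stack: [3, 13]
BINARY_OP & → 3 & 13 = 1. Stack: [1]
LOAD_CONST → push 2. Stack: [1, 2]
BINARY_OP - → 1 - 2 = -1. Stack: [-1]
STORE_FAST r → r=-1. Stack: []
LOAD_FAST_LOAD_FAST a,r → push 13,-1. Stack: [13, -1]
COMPARE_OP bool(>=) → 13 vs -1 = True. Stack: [True]
POP_JUMP_IF_FALSE → pop True; no jump. Stack: []
LOAD_FAST_LOAD_FAST a,r → push 13,-1. Stack: [13, -1]
BINARY_OP ^ → 13 ^ -1 = -14. Stack: [-14]
STORE_FAST p → p=-14. Stack: []
LOAD_FAST p → push -14. Stack: [-14]
RETURN_VALUE → return -14.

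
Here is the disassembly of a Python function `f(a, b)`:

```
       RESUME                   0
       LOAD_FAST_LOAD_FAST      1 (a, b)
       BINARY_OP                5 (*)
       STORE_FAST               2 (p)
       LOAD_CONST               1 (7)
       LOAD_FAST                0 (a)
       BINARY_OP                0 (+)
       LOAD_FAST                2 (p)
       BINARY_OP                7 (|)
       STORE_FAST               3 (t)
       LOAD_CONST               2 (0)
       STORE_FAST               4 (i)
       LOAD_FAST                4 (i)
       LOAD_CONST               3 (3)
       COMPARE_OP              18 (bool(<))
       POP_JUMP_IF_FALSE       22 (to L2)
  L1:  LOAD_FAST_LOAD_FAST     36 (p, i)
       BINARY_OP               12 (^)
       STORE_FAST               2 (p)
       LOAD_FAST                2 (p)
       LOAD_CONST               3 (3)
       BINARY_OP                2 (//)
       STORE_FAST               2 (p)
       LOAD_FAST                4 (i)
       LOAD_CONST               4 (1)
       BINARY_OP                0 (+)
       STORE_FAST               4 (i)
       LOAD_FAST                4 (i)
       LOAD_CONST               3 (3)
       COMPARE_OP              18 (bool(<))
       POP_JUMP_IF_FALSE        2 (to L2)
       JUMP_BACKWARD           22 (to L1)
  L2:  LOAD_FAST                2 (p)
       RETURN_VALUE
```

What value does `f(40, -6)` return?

-9

LOAD_FAST_LOAD_FAST a,b → push 40,-6. Stack: [40, -6]
BINARY_OP * → 40 * -6 = -240. Stack: [-240]
STORE_FAST p → p=-240. Stack: []
LOAD_CONST → push 7. Stack: [7]
LOAD_FAST a → push 40. Stack: [7, 40]
BINARY_OP + → 7 + 40 = 47. Stack: [47]
LOAD_FAST p → push -240. Stack: [47, -240]
BINARY_OP | → 47 | -240 = -193. Stack: [-193]
STORE_FAST t → t=-193. Stack: []
LOAD_CONST → push 0. Stack: [0]
STORE_FAST i → i=0. Stack: []
LOAD_FAST i → push 0. Stack: [0]
LOAD_CONST → push 3. Stack: [0, 3]
COMPARE_OP bool(<) → 0 vs 3 = True. Stack: [True]
POP_JUMP_IF_FALSE → pop True; no jump. Stack: []
LOAD_FAST_LOAD_FAST p,i → push -240,0. Stack: [-240, 0]
BINARY_OP ^ → -240 ^ 0 = -240. Stack: [-240]
STORE_FAST p → p=-240. Stack: []
LOAD_FAST p → push -240. Stack: [-240]
LOAD_CONST → push 3. Stack: [-240, 3]
BINARY_OP // → -240 // 3 = -80. Stack: [-80]
STORE_FAST p → p=-80. Stack: []
LOAD_FAST i → push 0. Stack: [0]
LOAD_CONST → push 1. Stack: [0, 1]
BINARY_OP + → 0 + 1 = 1. Stack: [1]
STORE_FAST i → i=1. Stack: []
LOAD_FAST i → push 1. Stack: [1]
LOAD_CONST → push 3. Stack: [1, 3]
COMPARE_OP bool(<) → 1 vs 3 = True. Stack: [True]
POP_JUMP_IF_FALSE → pop True; no jump. Stack: []
LOAD_FAST_LOAD_FAST p,i → push -80,1. Stack: [-80, 1]
BINARY_OP ^ → -80 ^ 1 = -79. Stack: [-79]
STORE_FAST p → p=-79. Stack: []
LOAD_FAST p → push -79. Stack: [-79]
LOAD_CONST → push 3. Stack: [-79, 3]
BINARY_OP // → -79 // 3 = -27. Stack: [-27]
STORE_FAST p → p=-27. Stack: []
LOAD_FAST i → push 1. Stack: [1]
LOAD_CONST → push 1. Stack: [1, 1]
BINARY_OP + → 1 + 1 = 2. Stack: [2]
STORE_FAST i → i=2. Stack: []
LOAD_FAST i → push 2. Stack: [2]
LOAD_CONST → push 3. Stack: [2, 3]
COMPARE_OP bool(<) → 2 vs 3 = True. Stack: [True]
POP_JUMP_IF_FALSE → pop True; no jump. Stack: []
LOAD_FAST_LOAD_FAST p,i → push -27,2. Stack: [-27, 2]
BINARY_OP ^ → -27 ^ 2 = -25. Stack: [-25]
STORE_FAST p → p=-25. Stack: []
LOAD_FAST p → push -25. Stack: [-25]
LOAD_CONST → push 3. Stack: [-25, 3]
BINARY_OP // → -25 // 3 = -9. Stack: [-9]
STORE_FAST p → p=-9. Stack: []
LOAD_FAST i → push 2. Stack: [2]
LOAD_CONST → push 1. Stack: [2, 1]
BINARY_OP + → 2 + 1 = 3. Stack: [3]
STORE_FAST i → i=3. Stack: []
LOAD_FAST i → push 3. Stack: [3]
LOAD_CONST → push 3. Stack: [3, 3]
COMPARE_OP bool(<) → 3 vs 3 = False. Stack: [False]
POP_JUMP_IF_FALSE → pop False; jump. Stack: []
LOAD_FAST p → push -9. Stack: [-9]
RETURN_VALUE → return -9.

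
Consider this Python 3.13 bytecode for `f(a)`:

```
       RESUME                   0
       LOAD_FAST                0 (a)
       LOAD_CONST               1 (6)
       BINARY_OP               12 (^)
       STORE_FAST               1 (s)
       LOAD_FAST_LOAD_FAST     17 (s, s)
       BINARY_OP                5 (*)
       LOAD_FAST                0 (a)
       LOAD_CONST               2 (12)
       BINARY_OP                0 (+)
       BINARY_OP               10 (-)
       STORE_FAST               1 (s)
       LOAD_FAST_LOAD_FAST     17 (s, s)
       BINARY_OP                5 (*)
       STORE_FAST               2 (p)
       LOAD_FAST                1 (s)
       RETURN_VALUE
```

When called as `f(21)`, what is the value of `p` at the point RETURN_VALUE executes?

LOAD_FAST a → push 21. Stack: [21]
LOAD_CONST → push 6. Stack: [21, 6]
BINARY_OP ^ → 21 ^ 6 = 19. Stack: [19]
STORE_FAST s → s=19. Stack: []
LOAD_FAST_LOAD_FAST s,s → push 19,19. Stack: [19, 19]
BINARY_OP * → 19 * 19 = 361. Stack: [361]
LOAD_FAST a → push 21. Stack: [361, 21]
LOAD_CONST → push 12. Stack: [361, 21, 12]
BINARY_OP + → 21 + 12 = 33. Stack: [361, 33]
BINARY_OP - → 361 - 33 = 328. Stack: [328]
STORE_FAST s → s=328. Stack: []
LOAD_FAST_LOAD_FAST s,s → push 328,328. Stack: [328, 328]
BINARY_OP * → 328 * 328 = 107584. Stack: [107584]
STORE_FAST p → p=107584. Stack: []
LOAD_FAST s → push 328. Stack: [328]
RETURN_VALUE → return 328.

107584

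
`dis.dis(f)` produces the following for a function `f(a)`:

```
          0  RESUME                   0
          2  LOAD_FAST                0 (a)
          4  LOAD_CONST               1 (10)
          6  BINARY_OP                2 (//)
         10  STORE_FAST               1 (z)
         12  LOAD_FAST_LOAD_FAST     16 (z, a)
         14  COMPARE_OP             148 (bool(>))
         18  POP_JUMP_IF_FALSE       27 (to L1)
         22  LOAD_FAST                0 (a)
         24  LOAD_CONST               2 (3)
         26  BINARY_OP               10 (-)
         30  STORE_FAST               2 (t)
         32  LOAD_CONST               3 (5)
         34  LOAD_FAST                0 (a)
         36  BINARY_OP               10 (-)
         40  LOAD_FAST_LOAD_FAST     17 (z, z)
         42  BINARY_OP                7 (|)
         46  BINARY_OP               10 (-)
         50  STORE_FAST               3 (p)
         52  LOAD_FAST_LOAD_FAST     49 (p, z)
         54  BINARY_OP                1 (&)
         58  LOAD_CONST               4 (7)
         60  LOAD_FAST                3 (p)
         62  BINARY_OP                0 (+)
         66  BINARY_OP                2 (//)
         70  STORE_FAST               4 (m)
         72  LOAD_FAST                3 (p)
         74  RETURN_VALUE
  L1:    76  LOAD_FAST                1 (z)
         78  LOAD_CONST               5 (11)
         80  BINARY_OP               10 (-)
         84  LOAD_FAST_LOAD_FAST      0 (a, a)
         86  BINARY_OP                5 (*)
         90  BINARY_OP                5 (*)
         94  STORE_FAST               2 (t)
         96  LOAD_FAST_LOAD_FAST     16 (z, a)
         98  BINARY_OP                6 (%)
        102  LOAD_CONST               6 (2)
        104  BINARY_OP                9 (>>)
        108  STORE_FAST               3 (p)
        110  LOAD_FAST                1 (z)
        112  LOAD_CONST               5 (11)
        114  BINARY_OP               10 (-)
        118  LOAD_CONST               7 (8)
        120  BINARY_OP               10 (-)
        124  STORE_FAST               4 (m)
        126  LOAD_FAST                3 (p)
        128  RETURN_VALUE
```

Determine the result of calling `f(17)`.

0

LOAD_FAST a → push 17. Stack: [17]
LOAD_CONST → push 10. Stack: [17, 10]
BINARY_OP // → 17 // 10 = 1. Stack: [1]
STORE_FAST z → z=1. Stack: []
LOAD_FAST_LOAD_FAST z,a → push 1,17. Stack: [1, 17]
COMPARE_OP bool(>) → 1 vs 17 = False. Stack: [False]
POP_JUMP_IF_FALSE → pop False; jump. Stack: []
LOAD_FAST z → push 1. Stack: [1]
LOAD_CONST → push 11. Stack: [1, 11]
BINARY_OP - → 1 - 11 = -10. Stack: [-10]
LOAD_FAST_LOAD_FAST a,a → push 17,17. Stack: [-10, 17, 17]
BINARY_OP * → 17 * 17 = 289. Stack: [-10, 289]
BINARY_OP * → -10 * 289 = -2890. Stack: [-2890]
STORE_FAST t → t=-2890. Stack: []
LOAD_FAST_LOAD_FAST z,a → push 1,17. Stack: [1, 17]
BINARY_OP % → 1 % 17 = 1. Stack: [1]
LOAD_CONST → push 2. Stack: [1, 2]
BINARY_OP >> → 1 >> 2 = 0. Stack: [0]
STORE_FAST p → p=0. Stack: []
LOAD_FAST z → push 1. Stack: [1]
LOAD_CONST → push 11. Stack: [1, 11]
BINARY_OP - → 1 - 11 = -10. Stack: [-10]
LOAD_CONST → push 8. Stack: [-10, 8]
BINARY_OP - → -10 - 8 = -18. Stack: [-18]
STORE_FAST m → m=-18. Stack: []
LOAD_FAST p → push 0. Stack: [0]
RETURN_VALUE → return 0.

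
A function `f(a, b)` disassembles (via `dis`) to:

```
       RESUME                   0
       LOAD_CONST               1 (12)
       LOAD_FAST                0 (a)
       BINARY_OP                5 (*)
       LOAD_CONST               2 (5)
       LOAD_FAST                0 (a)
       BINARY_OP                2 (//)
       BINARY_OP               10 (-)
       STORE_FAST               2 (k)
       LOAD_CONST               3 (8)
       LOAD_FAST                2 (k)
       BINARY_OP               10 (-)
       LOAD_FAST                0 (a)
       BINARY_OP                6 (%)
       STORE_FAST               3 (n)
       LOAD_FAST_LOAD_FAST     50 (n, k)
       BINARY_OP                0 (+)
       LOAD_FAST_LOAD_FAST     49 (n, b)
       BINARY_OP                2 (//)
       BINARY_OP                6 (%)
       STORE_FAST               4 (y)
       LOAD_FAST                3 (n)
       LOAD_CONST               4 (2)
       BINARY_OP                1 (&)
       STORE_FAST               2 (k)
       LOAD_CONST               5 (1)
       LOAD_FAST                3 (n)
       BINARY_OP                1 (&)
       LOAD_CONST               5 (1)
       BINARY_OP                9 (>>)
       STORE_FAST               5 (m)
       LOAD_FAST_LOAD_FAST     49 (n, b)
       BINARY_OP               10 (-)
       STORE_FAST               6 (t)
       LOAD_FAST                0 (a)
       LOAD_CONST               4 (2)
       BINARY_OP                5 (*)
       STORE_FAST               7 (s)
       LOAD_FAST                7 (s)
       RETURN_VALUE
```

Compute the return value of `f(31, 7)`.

LOAD_CONST → push 12. Stack: [12]
LOAD_FAST a → push 31. Stack: [12, 31]
BINARY_OP * → 12 * 31 = 372. Stack: [372]
LOAD_CONST → push 5. Stack: [372, 5]
LOAD_FAST a → push 31. Stack: [372, 5, 31]
BINARY_OP // → 5 // 31 = 0. Stack: [372, 0]
BINARY_OP - → 372 - 0 = 372. Stack: [372]
STORE_FAST k → k=372. Stack: []
LOAD_CONST → push 8. Stack: [8]
LOAD_FAST k → push 372. Stack: [8, 372]
BINARY_OP - → 8 - 372 = -364. Stack: [-364]
LOAD_FAST a → push 31. Stack: [-364, 31]
BINARY_OP % → -364 % 31 = 8. Stack: [8]
STORE_FAST n → n=8. Stack: []
LOAD_FAST_LOAD_FAST n,k → push 8,372. Stack: [8, 372]
BINARY_OP + → 8 + 372 = 380. Stack: [380]
LOAD_FAST_LOAD_FAST n,b → push 8,7. Stack: [380, 8, 7]
BINARY_OP // → 8 // 7 = 1. Stack: [380, 1]
BINARY_OP % → 380 % 1 = 0. Stack: [0]
STORE_FAST y → y=0. Stack: []
LOAD_FAST n → push 8. Stack: [8]
LOAD_CONST → push 2. Stack: [8, 2]
BINARY_OP & → 8 & 2 = 0. Stack: [0]
STORE_FAST k → k=0. Stack: []
LOAD_CONST → push 1. Stack: [1]
LOAD_FAST n → push 8. Stack: [1, 8]
BINARY_OP & → 1 & 8 = 0. Stack: [0]
LOAD_CONST → push 1. Stack: [0, 1]
BINARY_OP >> → 0 >> 1 = 0. Stack: [0]
STORE_FAST m → m=0. Stack: []
LOAD_FAST_LOAD_FAST n,b → push 8,7. Stack: [8, 7]
BINARY_OP - → 8 - 7 = 1. Stack: [1]
STORE_FAST t → t=1. Stack: []
LOAD_FAST a → push 31. Stack: [31]
LOAD_CONST → push 2. Stack: [31, 2]
BINARY_OP * → 31 * 2 = 62. Stack: [62]
STORE_FAST s → s=62. Stack: []
LOAD_FAST s → push 62. Stack: [62]
RETURN_VALUE → return 62.

62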